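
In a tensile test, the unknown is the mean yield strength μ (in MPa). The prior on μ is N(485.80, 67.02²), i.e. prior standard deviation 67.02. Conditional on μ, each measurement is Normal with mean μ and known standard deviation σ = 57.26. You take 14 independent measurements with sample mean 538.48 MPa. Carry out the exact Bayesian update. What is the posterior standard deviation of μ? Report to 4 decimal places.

14.9194

For Normal data with known variance σ², a Normal(μ₀, σ₀²) prior on μ is conjugate. Posterior precision = 1/σ₀² + n/σ²; posterior mean is the precision-weighted average of μ₀ and x̄.
σ₀² = 67.02² = 4491.6804, σ² = 57.26² = 3278.7076; σ² + n·σ₀² = 3278.7076 + 14·4491.6804 = 66162.2332.
Posterior precision = 1/σ₀² + n/σ² = 1/4491.6804 + 14/3278.7076 = (σ² + n·σ₀²)/(σ₀²σ²) = 66162.2332/(4491.6804·3278.7076); posterior variance σₙ² = σ₀²σ²/(σ² + n·σ₀²) = 4491.6804·3278.7076/66162.2332 = 222.587811.
Posterior SD = √σₙ² = √(4491.6804·3278.7076/66162.2332) = 14.9194.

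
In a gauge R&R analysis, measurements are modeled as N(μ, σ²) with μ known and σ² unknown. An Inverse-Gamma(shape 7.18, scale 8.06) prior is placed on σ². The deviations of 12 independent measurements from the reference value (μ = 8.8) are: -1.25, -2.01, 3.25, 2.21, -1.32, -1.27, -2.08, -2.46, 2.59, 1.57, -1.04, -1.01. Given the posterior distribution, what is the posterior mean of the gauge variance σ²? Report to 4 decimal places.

With known mean μ and an Inverse-Gamma(α, β) prior on σ², the Normal likelihood is conjugate: posterior is Inv-Gamma(α + n/2, β + Σ(xᵢ−μ)²/2).
Σ(xᵢ−μ)² = (-1.25)² + (-2.01)² + (3.25)² + (2.21)² + (-1.32)² + (-1.27)² + (-2.08)² + (-2.46)² + (2.59)² + (1.57)² + (-1.04)² + (-1.01)² = 46.0572.
Posterior: Inv-Gamma(7.18 + 12/2, 8.06 + 46.0572/2) = Inv-Gamma(13.18, 31.08860).
E[σ²|data] = β/(α−1) = 31.08860/12.18 = 2.5524.

2.5524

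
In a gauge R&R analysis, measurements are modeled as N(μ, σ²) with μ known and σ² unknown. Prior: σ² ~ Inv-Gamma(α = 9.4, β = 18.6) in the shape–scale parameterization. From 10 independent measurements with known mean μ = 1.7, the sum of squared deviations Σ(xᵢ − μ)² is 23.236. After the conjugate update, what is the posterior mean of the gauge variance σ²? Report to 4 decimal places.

With known mean μ and an Inverse-Gamma(α, β) prior on σ², the Normal likelihood is conjugate: posterior is Inv-Gamma(α + n/2, β + Σ(xᵢ−μ)²/2).
Posterior: Inv-Gamma(9.4 + 10/2, 18.6 + 23.236/2) = Inv-Gamma(14.40, 30.2180).
E[σ²|data] = β/(α−1) = 30.2180/13.40 = 2.2551.

2.2551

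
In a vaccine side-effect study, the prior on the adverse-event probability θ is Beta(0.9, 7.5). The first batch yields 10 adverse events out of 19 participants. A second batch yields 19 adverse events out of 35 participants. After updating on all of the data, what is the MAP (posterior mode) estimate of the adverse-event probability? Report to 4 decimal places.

0.4785

The Beta prior is conjugate to a Binomial/Bernoulli likelihood; the update adds successes to α and failures to β.
After batch 1: Beta(0.9+10, 7.5+9) = Beta(10.9, 16.5).
After batch 2: Beta(10.9+19, 16.5+16) = Beta(29.9, 32.5).
Mode of Beta(a,b) for a,b>1 is (a−1)/(a+b−2) = 28.9/60.4 = 0.4785.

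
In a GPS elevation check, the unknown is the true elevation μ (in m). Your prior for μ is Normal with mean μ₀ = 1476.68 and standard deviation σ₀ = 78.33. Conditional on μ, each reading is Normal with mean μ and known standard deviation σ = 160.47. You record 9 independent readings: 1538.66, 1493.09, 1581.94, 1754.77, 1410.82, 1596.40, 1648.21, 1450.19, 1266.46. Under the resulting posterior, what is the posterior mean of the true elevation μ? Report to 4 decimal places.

For Normal data with known variance σ², a Normal(μ₀, σ₀²) prior on μ is conjugate. Posterior precision = 1/σ₀² + n/σ²; posterior mean is the precision-weighted average of μ₀ and x̄.
Σxᵢ = 1538.66 + 1493.09 + 1581.94 + 1754.77 + 1410.82 + 1596.40 + 1648.21 + 1450.19 + 1266.46 = 13740.54, so n·x̄ = 13740.54.
σ₀² = 78.33² = 6135.5889, σ² = 160.47² = 25750.6209; σ² + n·σ₀² = 25750.6209 + 9·6135.5889 = 80970.921.
Posterior mean = (μ₀/σ₀² + n·x̄/σ²)/(1/σ₀² + n/σ²) = (σ²·μ₀ + σ₀²·n·x̄)/(σ² + n·σ₀²) = (25750.6209·1476.68 + 6135.5889·13740.54)/80970.921 = 122331731.574618/80970.921 = 1510.8107.

1510.8107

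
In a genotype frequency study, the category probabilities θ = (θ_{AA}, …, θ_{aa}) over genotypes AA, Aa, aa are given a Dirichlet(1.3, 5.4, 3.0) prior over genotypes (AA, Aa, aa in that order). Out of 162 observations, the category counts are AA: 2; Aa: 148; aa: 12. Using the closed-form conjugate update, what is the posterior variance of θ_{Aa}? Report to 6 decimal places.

The Dirichlet prior is conjugate to the Multinomial likelihood: each posterior αⱼ = prior αⱼ + observed count nⱼ.
Posterior concentration: (3.3, 153.4, 15.0), total = 171.7.
Var[θ_j] = α_j(Σα−α_j)/((Σα)²(Σα+1)) = 153.4·18.3/(171.7²·172.7) = 0.000551.

0.000551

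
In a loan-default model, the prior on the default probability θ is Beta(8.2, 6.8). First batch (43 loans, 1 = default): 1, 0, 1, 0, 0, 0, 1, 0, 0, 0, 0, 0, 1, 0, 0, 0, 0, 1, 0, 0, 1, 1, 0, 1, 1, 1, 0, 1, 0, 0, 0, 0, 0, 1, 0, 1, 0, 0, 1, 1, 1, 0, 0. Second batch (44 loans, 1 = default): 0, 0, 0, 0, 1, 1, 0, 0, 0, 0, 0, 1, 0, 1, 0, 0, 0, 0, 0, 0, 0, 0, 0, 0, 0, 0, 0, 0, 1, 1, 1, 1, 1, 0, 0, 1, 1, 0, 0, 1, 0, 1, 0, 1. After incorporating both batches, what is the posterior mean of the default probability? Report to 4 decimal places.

The Beta prior is conjugate to a Binomial/Bernoulli likelihood; the update adds successes to α and failures to β.
After batch 1: Beta(8.2+16, 6.8+27) = Beta(24.2, 33.8).
After batch 2: Beta(24.2+14, 33.8+30) = Beta(38.2, 63.8).
Posterior mean = α/(α+β) = 38.2/102.0 = 0.3745.

0.3745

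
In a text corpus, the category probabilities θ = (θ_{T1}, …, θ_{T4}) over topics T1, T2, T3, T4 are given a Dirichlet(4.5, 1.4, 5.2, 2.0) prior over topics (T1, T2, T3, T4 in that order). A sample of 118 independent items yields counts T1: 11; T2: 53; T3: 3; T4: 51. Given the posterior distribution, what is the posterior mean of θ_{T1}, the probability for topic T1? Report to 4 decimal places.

The Dirichlet prior is conjugate to the Multinomial likelihood: each posterior αⱼ = prior αⱼ + observed count nⱼ.
Posterior concentration: (15.5, 54.4, 8.2, 53.0), total = 131.1.
E[θ_{T1}|data] = α_{T1}/Σα = 15.5/131.1 = 0.1182.

0.1182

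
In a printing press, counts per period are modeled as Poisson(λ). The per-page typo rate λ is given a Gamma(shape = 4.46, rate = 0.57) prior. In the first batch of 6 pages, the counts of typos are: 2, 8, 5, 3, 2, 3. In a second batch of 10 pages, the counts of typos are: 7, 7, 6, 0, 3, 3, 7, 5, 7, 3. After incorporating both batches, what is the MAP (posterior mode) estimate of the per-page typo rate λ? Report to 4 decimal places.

4.4937

With a Gamma(shape α, rate β) prior, the Poisson likelihood is conjugate: the posterior is Gamma(α + ΣXᵢ, β + n).
Batch 1: sum of counts S = 23 over n = 6 pages.
After batch 1: Gamma(α+S, β+n) = Gamma(4.46+23, 0.57+6) = Gamma(27.46, 6.57).
Batch 2: sum of counts S = 48 over n = 10 pages.
After batch 2: Gamma(α+S, β+n) = Gamma(27.46+48, 6.57+10) = Gamma(75.46, 16.57).
Mode of Gamma(α,β) for α≥1 is (α−1)/β = 74.46/16.57 = 4.4937.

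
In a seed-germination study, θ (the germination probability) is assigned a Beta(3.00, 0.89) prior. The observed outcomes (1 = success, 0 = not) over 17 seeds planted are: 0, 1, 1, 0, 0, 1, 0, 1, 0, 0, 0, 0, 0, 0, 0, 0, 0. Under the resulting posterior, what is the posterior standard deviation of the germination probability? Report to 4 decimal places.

The Beta prior is conjugate to a Binomial/Bernoulli likelihood; the update adds successes to α and failures to β.
Posterior: Beta(α+k, β+n−k) = Beta(3.00+4, 0.89+13) = Beta(7.00, 13.89).
Var = αβ/((α+β)²(α+β+1)) = 7.00·13.89/(20.89²·21.89) = 0.01017836; SD = √0.01017836 = 0.1009.

0.1009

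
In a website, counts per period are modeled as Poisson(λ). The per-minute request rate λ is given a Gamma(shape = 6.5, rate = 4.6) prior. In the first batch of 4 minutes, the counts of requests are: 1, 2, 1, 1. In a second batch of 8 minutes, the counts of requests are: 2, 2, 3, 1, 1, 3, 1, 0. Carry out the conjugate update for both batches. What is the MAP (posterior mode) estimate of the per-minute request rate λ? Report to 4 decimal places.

1.4157

With a Gamma(shape α, rate β) prior, the Poisson likelihood is conjugate: the posterior is Gamma(α + ΣXᵢ, β + n).
Batch 1: sum of counts S = 5 over n = 4 minutes.
After batch 1: Gamma(α+S, β+n) = Gamma(6.5+5, 4.6+4) = Gamma(11.5, 8.6).
Batch 2: sum of counts S = 13 over n = 8 minutes.
After batch 2: Gamma(α+S, β+n) = Gamma(11.5+13, 8.6+8) = Gamma(24.5, 16.6).
Mode of Gamma(α,β) for α≥1 is (α−1)/β = 23.5/16.6 = 1.4157.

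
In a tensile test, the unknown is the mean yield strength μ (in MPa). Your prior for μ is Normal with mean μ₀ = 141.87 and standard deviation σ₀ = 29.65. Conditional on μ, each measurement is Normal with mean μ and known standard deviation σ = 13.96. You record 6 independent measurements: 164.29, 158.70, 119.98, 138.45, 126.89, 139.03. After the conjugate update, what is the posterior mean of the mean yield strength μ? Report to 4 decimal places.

141.2464

For Normal data with known variance σ², a Normal(μ₀, σ₀²) prior on μ is conjugate. Posterior precision = 1/σ₀² + n/σ²; posterior mean is the precision-weighted average of μ₀ and x̄.
Σxᵢ = 164.29 + 158.70 + 119.98 + 138.45 + 126.89 + 139.03 = 847.34, so n·x̄ = 847.34.
σ₀² = 29.65² = 879.1225, σ² = 13.96² = 194.8816; σ² + n·σ₀² = 194.8816 + 6·879.1225 = 5469.6166.
Posterior mean = (μ₀/σ₀² + n·x̄/σ²)/(1/σ₀² + n/σ²) = (σ²·μ₀ + σ₀²·n·x̄)/(σ² + n·σ₀²) = (194.8816·141.87 + 879.1225·847.34)/5469.6166 = 772563.511742/5469.6166 = 141.2464.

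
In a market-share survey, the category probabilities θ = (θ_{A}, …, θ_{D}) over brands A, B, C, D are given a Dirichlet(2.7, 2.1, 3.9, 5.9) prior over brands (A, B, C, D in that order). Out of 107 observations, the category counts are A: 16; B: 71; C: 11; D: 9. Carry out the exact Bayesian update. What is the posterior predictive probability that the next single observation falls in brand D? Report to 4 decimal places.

0.1225

The Dirichlet prior is conjugate to the Multinomial likelihood: each posterior αⱼ = prior αⱼ + observed count nⱼ.
Posterior concentration: (18.7, 73.1, 14.9, 14.9), total = 121.6.
P(next = D | data) = α_{D}/Σα = 0.1225.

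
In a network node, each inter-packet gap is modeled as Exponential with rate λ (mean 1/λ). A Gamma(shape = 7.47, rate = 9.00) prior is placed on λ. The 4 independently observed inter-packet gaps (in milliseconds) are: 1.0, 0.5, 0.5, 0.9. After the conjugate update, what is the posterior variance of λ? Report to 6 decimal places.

With a Gamma(shape α, rate β) prior on the exponential rate λ, the posterior after n observations with total T = Σxᵢ is Gamma(α+n, β+T).
Sum of observations T = 2.9 milliseconds; n = 4.
Posterior: Gamma(7.47+4, 9.00+2.9) = Gamma(11.47, 11.90).
Var = α/β² = 0.080997.

0.080997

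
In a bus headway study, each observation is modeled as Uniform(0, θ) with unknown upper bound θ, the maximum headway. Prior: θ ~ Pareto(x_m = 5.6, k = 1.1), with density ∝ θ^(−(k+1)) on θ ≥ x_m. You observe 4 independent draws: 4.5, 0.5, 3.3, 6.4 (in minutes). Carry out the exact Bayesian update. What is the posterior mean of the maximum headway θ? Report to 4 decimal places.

A Pareto(scale x_m, shape k) prior on the upper bound θ of Uniform(0, θ) is conjugate: posterior is Pareto(max(x_m, max xᵢ), k + n).
Sample maximum = 6.4; prior scale x_m = 5.6 → posterior scale = max = 6.4.
Posterior shape = 1.1 + 4 = 5.1.
E[θ|data] = k·x_m/(k−1) = 5.1·6.4/4.1 = 7.9610.

7.9610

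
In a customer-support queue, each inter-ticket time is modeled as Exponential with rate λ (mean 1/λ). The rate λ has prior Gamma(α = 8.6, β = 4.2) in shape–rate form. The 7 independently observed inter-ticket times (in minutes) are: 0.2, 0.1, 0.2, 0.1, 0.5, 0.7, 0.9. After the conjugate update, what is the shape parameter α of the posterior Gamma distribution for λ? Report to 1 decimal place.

15.6

With a Gamma(shape α, rate β) prior on the exponential rate λ, the posterior after n observations with total T = Σxᵢ is Gamma(α+n, β+T).
Sum of observations T = 2.7 minutes; n = 7.
Posterior: Gamma(8.6+7, 4.2+2.7) = Gamma(15.6, 6.9).
Posterior α = 15.6.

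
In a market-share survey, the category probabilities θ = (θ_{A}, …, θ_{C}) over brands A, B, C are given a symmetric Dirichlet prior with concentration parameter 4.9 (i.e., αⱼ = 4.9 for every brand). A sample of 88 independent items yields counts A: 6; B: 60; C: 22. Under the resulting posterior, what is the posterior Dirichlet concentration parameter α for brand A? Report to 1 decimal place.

The Dirichlet prior is conjugate to the Multinomial likelihood: each posterior αⱼ = prior αⱼ + observed count nⱼ.
Posterior concentration: (10.9, 64.9, 26.9), total = 102.7.
α_{A} = 4.9 + 6 = 10.9.

10.9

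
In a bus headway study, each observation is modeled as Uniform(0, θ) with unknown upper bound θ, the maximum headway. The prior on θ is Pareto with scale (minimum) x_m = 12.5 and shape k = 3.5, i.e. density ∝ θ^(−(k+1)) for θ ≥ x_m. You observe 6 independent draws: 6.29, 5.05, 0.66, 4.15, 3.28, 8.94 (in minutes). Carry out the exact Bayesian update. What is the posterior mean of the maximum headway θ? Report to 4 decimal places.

A Pareto(scale x_m, shape k) prior on the upper bound θ of Uniform(0, θ) is conjugate: posterior is Pareto(max(x_m, max xᵢ), k + n).
Sample maximum = 8.94; prior scale x_m = 12.5 → posterior scale = max = 12.50.
Posterior shape = 3.5 + 6 = 9.5.
E[θ|data] = k·x_m/(k−1) = 9.5·12.50/8.5 = 13.9706.

13.9706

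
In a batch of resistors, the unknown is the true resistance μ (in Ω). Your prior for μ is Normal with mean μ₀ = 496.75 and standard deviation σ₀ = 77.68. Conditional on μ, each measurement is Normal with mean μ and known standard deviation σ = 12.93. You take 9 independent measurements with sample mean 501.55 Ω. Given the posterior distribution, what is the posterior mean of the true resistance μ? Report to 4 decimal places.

501.5353

For Normal data with known variance σ², a Normal(μ₀, σ₀²) prior on μ is conjugate. Posterior precision = 1/σ₀² + n/σ²; posterior mean is the precision-weighted average of μ₀ and x̄.
n·x̄ = 9·501.55 = 4513.95.
σ₀² = 77.68² = 6034.1824, σ² = 12.93² = 167.1849; σ² + n·σ₀² = 167.1849 + 9·6034.1824 = 54474.8265.
Posterior mean = (μ₀/σ₀² + n·x̄/σ²)/(1/σ₀² + n/σ²) = (σ²·μ₀ + σ₀²·n·x̄)/(σ² + n·σ₀²) = (167.1849·496.75 + 6034.1824·4513.95)/54474.8265 = 27321046.743555/54474.8265 = 501.5353.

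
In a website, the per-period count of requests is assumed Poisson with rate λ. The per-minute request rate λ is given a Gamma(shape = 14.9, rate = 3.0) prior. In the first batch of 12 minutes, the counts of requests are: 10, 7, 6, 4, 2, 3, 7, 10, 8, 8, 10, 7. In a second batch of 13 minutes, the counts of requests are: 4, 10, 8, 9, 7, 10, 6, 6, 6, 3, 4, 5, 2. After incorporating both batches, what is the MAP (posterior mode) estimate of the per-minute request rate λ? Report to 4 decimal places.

With a Gamma(shape α, rate β) prior, the Poisson likelihood is conjugate: the posterior is Gamma(α + ΣXᵢ, β + n).
Batch 1: sum of counts S = 82 over n = 12 minutes.
After batch 1: Gamma(α+S, β+n) = Gamma(14.9+82, 3.0+12) = Gamma(96.9, 15.0).
Batch 2: sum of counts S = 80 over n = 13 minutes.
After batch 2: Gamma(α+S, β+n) = Gamma(96.9+80, 15.0+13) = Gamma(176.9, 28.0).
Mode of Gamma(α,β) for α≥1 is (α−1)/β = 175.9/28.0 = 6.2821.

6.2821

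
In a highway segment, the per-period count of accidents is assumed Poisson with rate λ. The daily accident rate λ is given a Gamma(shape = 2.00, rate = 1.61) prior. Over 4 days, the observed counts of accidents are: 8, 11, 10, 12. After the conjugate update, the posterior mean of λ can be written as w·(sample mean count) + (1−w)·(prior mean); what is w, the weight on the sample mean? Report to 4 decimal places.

0.7130

With a Gamma(shape α, rate β) prior, the Poisson likelihood is conjugate: the posterior is Gamma(α + ΣXᵢ, β + n).
Posterior mean = (α₀+S)/(β₀+n) = [n/(β₀+n)]·(S/n) + [β₀/(β₀+n)]·(α₀/β₀), so only n and β₀ enter the weight.
Weight on data w = n/(β₀+n) = 4/(1.61+4) = 4/5.61 = 0.7130.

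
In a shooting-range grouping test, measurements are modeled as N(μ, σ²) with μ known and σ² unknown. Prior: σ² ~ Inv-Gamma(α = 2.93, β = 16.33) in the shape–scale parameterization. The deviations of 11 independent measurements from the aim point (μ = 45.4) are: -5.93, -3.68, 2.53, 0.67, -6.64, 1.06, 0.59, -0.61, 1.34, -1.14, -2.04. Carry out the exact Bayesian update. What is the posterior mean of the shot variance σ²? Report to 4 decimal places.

With known mean μ and an Inverse-Gamma(α, β) prior on σ², the Normal likelihood is conjugate: posterior is Inv-Gamma(α + n/2, β + Σ(xᵢ−μ)²/2).
Σ(xᵢ−μ)² = (-5.93)² + (-3.68)² + (2.53)² + (0.67)² + (-6.64)² + (1.06)² + (0.59)² + (-0.61)² + (1.34)² + (-1.14)² + (-2.04)² = 108.7473.
Posterior: Inv-Gamma(2.93 + 11/2, 16.33 + 108.7473/2) = Inv-Gamma(8.43, 70.70365).
E[σ²|data] = β/(α−1) = 70.70365/7.43 = 9.5160.

9.5160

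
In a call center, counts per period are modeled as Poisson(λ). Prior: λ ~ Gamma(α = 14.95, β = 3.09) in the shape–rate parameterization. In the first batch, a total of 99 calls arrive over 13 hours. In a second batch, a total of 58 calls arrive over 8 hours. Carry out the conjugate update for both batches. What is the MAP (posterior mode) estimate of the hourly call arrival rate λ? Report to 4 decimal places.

With a Gamma(shape α, rate β) prior, the Poisson likelihood is conjugate: the posterior is Gamma(α + ΣXᵢ, β + n).
After batch 1: Gamma(α+S, β+n) = Gamma(14.95+99, 3.09+13) = Gamma(113.95, 16.09).
After batch 2: Gamma(α+S, β+n) = Gamma(113.95+58, 16.09+8) = Gamma(171.95, 24.09).
Mode of Gamma(α,β) for α≥1 is (α−1)/β = 170.95/24.09 = 7.0963.

7.0963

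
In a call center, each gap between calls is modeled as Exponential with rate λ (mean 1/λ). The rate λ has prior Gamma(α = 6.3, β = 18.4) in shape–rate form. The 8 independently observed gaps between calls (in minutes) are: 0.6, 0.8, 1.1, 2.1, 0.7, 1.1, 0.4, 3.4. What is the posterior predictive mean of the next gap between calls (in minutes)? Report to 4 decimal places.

With a Gamma(shape α, rate β) prior on the exponential rate λ, the posterior after n observations with total T = Σxᵢ is Gamma(α+n, β+T).
Sum of observations T = 10.2 minutes; n = 8.
Posterior: Gamma(6.3+8, 18.4+10.2) = Gamma(14.3, 28.6).
The predictive distribution for the next observation is Lomax; its mean is β/(α−1) = 28.6/13.3 = 2.1504.

2.1504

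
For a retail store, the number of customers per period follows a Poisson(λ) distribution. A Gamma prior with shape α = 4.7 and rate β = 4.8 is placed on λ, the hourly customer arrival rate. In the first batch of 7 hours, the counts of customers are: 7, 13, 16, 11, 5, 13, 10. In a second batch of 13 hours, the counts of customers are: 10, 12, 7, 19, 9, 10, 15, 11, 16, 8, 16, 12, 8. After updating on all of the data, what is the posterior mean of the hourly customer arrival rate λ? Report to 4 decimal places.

9.3831

With a Gamma(shape α, rate β) prior, the Poisson likelihood is conjugate: the posterior is Gamma(α + ΣXᵢ, β + n).
Batch 1: sum of counts S = 75 over n = 7 hours.
After batch 1: Gamma(α+S, β+n) = Gamma(4.7+75, 4.8+7) = Gamma(79.7, 11.8).
Batch 2: sum of counts S = 153 over n = 13 hours.
After batch 2: Gamma(α+S, β+n) = Gamma(79.7+153, 11.8+13) = Gamma(232.7, 24.8).
Posterior mean = α/β = 232.7/24.8 = 9.3831.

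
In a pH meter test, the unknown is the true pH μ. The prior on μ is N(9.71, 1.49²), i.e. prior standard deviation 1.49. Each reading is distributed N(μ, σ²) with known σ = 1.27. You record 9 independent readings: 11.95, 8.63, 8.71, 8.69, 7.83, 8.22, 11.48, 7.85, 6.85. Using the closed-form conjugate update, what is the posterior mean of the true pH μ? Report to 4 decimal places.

8.9718

For Normal data with known variance σ², a Normal(μ₀, σ₀²) prior on μ is conjugate. Posterior precision = 1/σ₀² + n/σ²; posterior mean is the precision-weighted average of μ₀ and x̄.
Σxᵢ = 11.95 + 8.63 + 8.71 + 8.69 + 7.83 + 8.22 + 11.48 + 7.85 + 6.85 = 80.21, so n·x̄ = 80.21.
σ₀² = 1.49² = 2.2201, σ² = 1.27² = 1.6129; σ² + n·σ₀² = 1.6129 + 9·2.2201 = 21.5938.
Posterior mean = (μ₀/σ₀² + n·x̄/σ²)/(1/σ₀² + n/σ²) = (σ²·μ₀ + σ₀²·n·x̄)/(σ² + n·σ₀²) = (1.6129·9.71 + 2.2201·80.21)/21.5938 = 193.73548/21.5938 = 8.9718.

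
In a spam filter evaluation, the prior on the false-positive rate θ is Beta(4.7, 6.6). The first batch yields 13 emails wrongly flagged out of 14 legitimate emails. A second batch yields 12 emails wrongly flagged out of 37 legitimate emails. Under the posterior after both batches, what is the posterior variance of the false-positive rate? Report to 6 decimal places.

0.003941

The Beta prior is conjugate to a Binomial/Bernoulli likelihood; the update adds successes to α and failures to β.
After batch 1: Beta(4.7+13, 6.6+1) = Beta(17.7, 7.6).
After batch 2: Beta(17.7+12, 7.6+25) = Beta(29.7, 32.6).
Var = αβ/((α+β)²(α+β+1)) = 29.7·32.6/(62.3²·63.3) = 0.003941.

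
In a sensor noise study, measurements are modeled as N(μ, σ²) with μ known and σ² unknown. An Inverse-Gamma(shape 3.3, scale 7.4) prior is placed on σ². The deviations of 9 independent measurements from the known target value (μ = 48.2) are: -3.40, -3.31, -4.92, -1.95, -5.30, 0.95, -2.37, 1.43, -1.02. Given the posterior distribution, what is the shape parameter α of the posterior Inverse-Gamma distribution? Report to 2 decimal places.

With known mean μ and an Inverse-Gamma(α, β) prior on σ², the Normal likelihood is conjugate: posterior is Inv-Gamma(α + n/2, β + Σ(xᵢ−μ)²/2).
Σ(xᵢ−μ)² = (-3.40)² + (-3.31)² + (-4.92)² + (-1.95)² + (-5.30)² + (0.95)² + (-2.37)² + (1.43)² + (-1.02)² = 88.2197.
Posterior: Inv-Gamma(3.3 + 9/2, 7.4 + 88.2197/2) = Inv-Gamma(7.80, 51.50985).
Posterior α = 7.80.

7.80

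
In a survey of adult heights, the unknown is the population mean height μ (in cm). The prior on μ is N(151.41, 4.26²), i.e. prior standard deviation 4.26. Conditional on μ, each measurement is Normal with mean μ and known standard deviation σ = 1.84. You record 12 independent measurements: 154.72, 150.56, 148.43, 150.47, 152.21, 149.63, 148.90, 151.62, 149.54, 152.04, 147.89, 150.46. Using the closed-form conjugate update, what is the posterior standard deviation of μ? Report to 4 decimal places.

For Normal data with known variance σ², a Normal(μ₀, σ₀²) prior on μ is conjugate. Posterior precision = 1/σ₀² + n/σ²; posterior mean is the precision-weighted average of μ₀ and x̄.
σ₀² = 4.26² = 18.1476, σ² = 1.84² = 3.3856; σ² + n·σ₀² = 3.3856 + 12·18.1476 = 221.1568.
Posterior precision = 1/σ₀² + n/σ² = 1/18.1476 + 12/3.3856 = (σ² + n·σ₀²)/(σ₀²σ²) = 221.1568/(18.1476·3.3856); posterior variance σₙ² = σ₀²σ²/(σ² + n·σ₀²) = 18.1476·3.3856/221.1568 = 0.277814.
Posterior SD = √σₙ² = √(18.1476·3.3856/221.1568) = 0.5271.

0.5271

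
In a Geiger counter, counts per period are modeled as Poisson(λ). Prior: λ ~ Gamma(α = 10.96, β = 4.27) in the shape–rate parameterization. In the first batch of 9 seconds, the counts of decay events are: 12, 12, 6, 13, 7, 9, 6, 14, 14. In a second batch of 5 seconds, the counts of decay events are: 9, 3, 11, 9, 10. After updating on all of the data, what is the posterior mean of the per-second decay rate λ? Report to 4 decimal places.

With a Gamma(shape α, rate β) prior, the Poisson likelihood is conjugate: the posterior is Gamma(α + ΣXᵢ, β + n).
Batch 1: sum of counts S = 93 over n = 9 seconds.
After batch 1: Gamma(α+S, β+n) = Gamma(10.96+93, 4.27+9) = Gamma(103.96, 13.27).
Batch 2: sum of counts S = 42 over n = 5 seconds.
After batch 2: Gamma(α+S, β+n) = Gamma(103.96+42, 13.27+5) = Gamma(145.96, 18.27).
Posterior mean = α/β = 145.96/18.27 = 7.9891.

7.9891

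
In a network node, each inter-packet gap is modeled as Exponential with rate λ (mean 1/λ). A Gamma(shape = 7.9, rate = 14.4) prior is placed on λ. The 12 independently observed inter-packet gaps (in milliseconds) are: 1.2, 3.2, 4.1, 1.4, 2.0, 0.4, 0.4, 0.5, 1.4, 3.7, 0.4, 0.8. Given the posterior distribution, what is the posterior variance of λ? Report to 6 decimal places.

0.017316

With a Gamma(shape α, rate β) prior on the exponential rate λ, the posterior after n observations with total T = Σxᵢ is Gamma(α+n, β+T).
Sum of observations T = 19.5 milliseconds; n = 12.
Posterior: Gamma(7.9+12, 14.4+19.5) = Gamma(19.9, 33.9).
Var = α/β² = 0.017316.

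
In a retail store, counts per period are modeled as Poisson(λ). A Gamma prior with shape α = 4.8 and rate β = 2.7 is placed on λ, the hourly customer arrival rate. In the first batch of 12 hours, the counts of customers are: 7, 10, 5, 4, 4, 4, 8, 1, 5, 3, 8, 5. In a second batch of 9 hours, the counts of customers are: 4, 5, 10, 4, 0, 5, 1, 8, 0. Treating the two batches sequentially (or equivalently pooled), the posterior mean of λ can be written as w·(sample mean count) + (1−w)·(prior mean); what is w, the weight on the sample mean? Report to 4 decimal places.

With a Gamma(shape α, rate β) prior, the Poisson likelihood is conjugate: the posterior is Gamma(α + ΣXᵢ, β + n).
Total number of hours: n = 12 + 9 = 21.
Posterior mean = (α₀+S)/(β₀+n) = [n/(β₀+n)]·(S/n) + [β₀/(β₀+n)]·(α₀/β₀), so only n and β₀ enter the weight.
Weight on data w = n/(β₀+n) = 21/(2.7+21) = 21/23.7 = 0.8861.

0.8861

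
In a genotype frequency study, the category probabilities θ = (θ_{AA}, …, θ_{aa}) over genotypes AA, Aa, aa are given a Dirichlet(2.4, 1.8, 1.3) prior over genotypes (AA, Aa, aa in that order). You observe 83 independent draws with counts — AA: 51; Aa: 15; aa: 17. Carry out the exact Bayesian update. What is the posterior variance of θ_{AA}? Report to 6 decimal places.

0.002674

The Dirichlet prior is conjugate to the Multinomial likelihood: each posterior αⱼ = prior αⱼ + observed count nⱼ.
Posterior concentration: (53.4, 16.8, 18.3), total = 88.5.
Var[θ_j] = α_j(Σα−α_j)/((Σα)²(Σα+1)) = 53.4·35.1/(88.5²·89.5) = 0.002674.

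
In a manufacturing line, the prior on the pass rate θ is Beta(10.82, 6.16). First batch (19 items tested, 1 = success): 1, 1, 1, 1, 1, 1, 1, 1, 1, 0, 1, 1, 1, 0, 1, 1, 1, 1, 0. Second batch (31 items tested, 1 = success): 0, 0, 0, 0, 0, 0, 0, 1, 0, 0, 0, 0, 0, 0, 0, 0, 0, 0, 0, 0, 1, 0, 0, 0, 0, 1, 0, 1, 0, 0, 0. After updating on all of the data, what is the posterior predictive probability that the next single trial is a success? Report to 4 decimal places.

0.4601

The Beta prior is conjugate to a Binomial/Bernoulli likelihood; the update adds successes to α and failures to β.
After batch 1: Beta(10.82+16, 6.16+3) = Beta(26.82, 9.16).
After batch 2: Beta(26.82+4, 9.16+27) = Beta(30.82, 36.16).
For a single future Bernoulli trial, P(success | data) = α/(α+β) = 0.4601.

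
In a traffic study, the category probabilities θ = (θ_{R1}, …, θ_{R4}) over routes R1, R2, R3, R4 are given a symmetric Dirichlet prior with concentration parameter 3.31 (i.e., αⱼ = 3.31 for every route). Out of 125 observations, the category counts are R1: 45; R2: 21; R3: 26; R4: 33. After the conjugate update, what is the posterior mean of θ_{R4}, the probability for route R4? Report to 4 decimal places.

The Dirichlet prior is conjugate to the Multinomial likelihood: each posterior αⱼ = prior αⱼ + observed count nⱼ.
Posterior concentration: (48.31, 24.31, 29.31, 36.31), total = 138.24.
E[θ_{R4}|data] = α_{R4}/Σα = 36.31/138.24 = 0.2627.

0.2627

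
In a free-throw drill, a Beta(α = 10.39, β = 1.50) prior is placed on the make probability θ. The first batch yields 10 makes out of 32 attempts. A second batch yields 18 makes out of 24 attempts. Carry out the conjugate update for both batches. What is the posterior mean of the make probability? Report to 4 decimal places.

0.5655

The Beta prior is conjugate to a Binomial/Bernoulli likelihood; the update adds successes to α and failures to β.
After batch 1: Beta(10.39+10, 1.50+22) = Beta(20.39, 23.50).
After batch 2: Beta(20.39+18, 23.50+6) = Beta(38.39, 29.50).
Posterior mean = α/(α+β) = 38.39/67.89 = 0.5655.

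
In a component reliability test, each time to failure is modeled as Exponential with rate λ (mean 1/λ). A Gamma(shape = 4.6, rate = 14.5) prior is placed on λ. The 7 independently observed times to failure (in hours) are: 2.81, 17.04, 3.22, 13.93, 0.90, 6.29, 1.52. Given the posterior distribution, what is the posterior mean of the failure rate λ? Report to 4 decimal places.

0.1927

With a Gamma(shape α, rate β) prior on the exponential rate λ, the posterior after n observations with total T = Σxᵢ is Gamma(α+n, β+T).
Sum of observations T = 45.71 hours; n = 7.
Posterior: Gamma(4.6+7, 14.5+45.71) = Gamma(11.6, 60.21).
Posterior mean of λ = α/β = 11.6/60.21 = 0.1927.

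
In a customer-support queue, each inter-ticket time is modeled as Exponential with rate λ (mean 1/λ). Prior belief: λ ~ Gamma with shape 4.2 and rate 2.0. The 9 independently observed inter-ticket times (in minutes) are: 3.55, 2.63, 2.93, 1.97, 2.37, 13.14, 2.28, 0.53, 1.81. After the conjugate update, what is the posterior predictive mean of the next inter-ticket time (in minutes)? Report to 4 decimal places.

2.7221

With a Gamma(shape α, rate β) prior on the exponential rate λ, the posterior after n observations with total T = Σxᵢ is Gamma(α+n, β+T).
Sum of observations T = 31.21 minutes; n = 9.
Posterior: Gamma(4.2+9, 2.0+31.21) = Gamma(13.2, 33.21).
The predictive distribution for the next observation is Lomax; its mean is β/(α−1) = 33.21/12.2 = 2.7221.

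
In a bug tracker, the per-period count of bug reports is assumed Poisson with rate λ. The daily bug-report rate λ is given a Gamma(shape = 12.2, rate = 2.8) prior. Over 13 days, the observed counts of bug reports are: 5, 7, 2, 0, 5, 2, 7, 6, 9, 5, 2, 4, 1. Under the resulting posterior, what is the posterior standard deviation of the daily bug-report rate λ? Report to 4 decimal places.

With a Gamma(shape α, rate β) prior, the Poisson likelihood is conjugate: the posterior is Gamma(α + ΣXᵢ, β + n).
Sum of counts S = 55 over n = 13 days.
Posterior: Gamma(α+S, β+n) = Gamma(12.2+55, 2.8+13) = Gamma(67.2, 15.8).
SD = √α/β = √67.2/15.8 = 0.5188.

0.5188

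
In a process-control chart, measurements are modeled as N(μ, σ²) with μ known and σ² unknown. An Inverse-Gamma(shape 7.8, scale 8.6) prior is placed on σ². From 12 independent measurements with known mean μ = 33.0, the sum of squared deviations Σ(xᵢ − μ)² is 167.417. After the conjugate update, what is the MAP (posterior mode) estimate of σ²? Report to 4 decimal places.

With known mean μ and an Inverse-Gamma(α, β) prior on σ², the Normal likelihood is conjugate: posterior is Inv-Gamma(α + n/2, β + Σ(xᵢ−μ)²/2).
Posterior: Inv-Gamma(7.8 + 12/2, 8.6 + 167.417/2) = Inv-Gamma(13.80, 92.3085).
Mode = β/(α+1) = 92.3085/14.80 = 6.2371.

6.2371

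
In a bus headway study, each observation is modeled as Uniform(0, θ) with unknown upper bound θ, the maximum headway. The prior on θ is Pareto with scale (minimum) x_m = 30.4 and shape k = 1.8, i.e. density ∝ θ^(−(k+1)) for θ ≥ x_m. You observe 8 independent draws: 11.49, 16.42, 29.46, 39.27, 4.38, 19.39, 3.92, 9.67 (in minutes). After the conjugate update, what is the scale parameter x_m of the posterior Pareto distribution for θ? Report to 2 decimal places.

A Pareto(scale x_m, shape k) prior on the upper bound θ of Uniform(0, θ) is conjugate: posterior is Pareto(max(x_m, max xᵢ), k + n).
Sample maximum = 39.27; prior scale x_m = 30.4 → posterior scale = max = 39.27.
Posterior shape = 1.8 + 8 = 9.8.
Posterior scale x_m = 39.27.

39.27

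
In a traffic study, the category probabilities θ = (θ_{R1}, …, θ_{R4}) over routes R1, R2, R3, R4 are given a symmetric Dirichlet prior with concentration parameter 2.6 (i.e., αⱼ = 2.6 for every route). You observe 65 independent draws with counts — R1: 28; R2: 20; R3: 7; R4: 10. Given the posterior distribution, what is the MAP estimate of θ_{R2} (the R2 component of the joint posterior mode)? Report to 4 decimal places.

The Dirichlet prior is conjugate to the Multinomial likelihood: each posterior αⱼ = prior αⱼ + observed count nⱼ.
Posterior concentration: (30.6, 22.6, 9.6, 12.6), total = 75.4.
Joint mode component: (α_{R2}−1)/(Σα−K) = 21.6/71.4 = 0.3025.

0.3025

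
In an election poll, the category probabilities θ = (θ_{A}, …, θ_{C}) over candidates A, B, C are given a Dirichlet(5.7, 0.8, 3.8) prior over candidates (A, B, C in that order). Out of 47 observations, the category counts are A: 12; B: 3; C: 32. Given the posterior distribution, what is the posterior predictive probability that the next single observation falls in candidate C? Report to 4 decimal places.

The Dirichlet prior is conjugate to the Multinomial likelihood: each posterior αⱼ = prior αⱼ + observed count nⱼ.
Posterior concentration: (17.7, 3.8, 35.8), total = 57.3.
P(next = C | data) = α_{C}/Σα = 0.6248.

0.6248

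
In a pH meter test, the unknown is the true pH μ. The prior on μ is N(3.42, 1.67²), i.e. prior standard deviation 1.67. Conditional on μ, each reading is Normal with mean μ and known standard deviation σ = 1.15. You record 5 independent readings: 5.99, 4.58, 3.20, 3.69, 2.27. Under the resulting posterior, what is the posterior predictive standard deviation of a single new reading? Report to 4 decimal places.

1.2506

For Normal data with known variance σ², a Normal(μ₀, σ₀²) prior on μ is conjugate. Posterior precision = 1/σ₀² + n/σ²; posterior mean is the precision-weighted average of μ₀ and x̄.
σ₀² = 1.67² = 2.7889, σ² = 1.15² = 1.3225; σ² + n·σ₀² = 1.3225 + 5·2.7889 = 15.267.
Posterior precision = 1/σ₀² + n/σ² = 1/2.7889 + 5/1.3225 = (σ² + n·σ₀²)/(σ₀²σ²) = 15.267/(2.7889·1.3225); posterior variance σₙ² = σ₀²σ²/(σ² + n·σ₀²) = 2.7889·1.3225/15.267 = 0.241588.
Predictive variance for one new observation = σₙ² + σ² = 2.7889·1.3225/15.267 + 1.3225 = σ²·(σ₀² + 15.267)/15.267 = 1.3225·18.0559/15.267 = 1.564088; SD = √(1.3225·18.0559/15.267) = 1.2506.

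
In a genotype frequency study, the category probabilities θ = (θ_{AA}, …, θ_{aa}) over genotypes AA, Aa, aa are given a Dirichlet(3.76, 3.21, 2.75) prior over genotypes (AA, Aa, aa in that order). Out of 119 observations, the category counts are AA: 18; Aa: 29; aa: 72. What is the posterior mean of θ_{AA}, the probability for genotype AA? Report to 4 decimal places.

0.1690

The Dirichlet prior is conjugate to the Multinomial likelihood: each posterior αⱼ = prior αⱼ + observed count nⱼ.
Posterior concentration: (21.76, 32.21, 74.75), total = 128.72.
E[θ_{AA}|data] = α_{AA}/Σα = 21.76/128.72 = 0.1690.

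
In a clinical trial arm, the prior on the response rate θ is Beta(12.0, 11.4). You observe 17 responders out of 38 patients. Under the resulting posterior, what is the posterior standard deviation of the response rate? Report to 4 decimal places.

The Beta prior is conjugate to a Binomial/Bernoulli likelihood; the update adds successes to α and failures to β.
Posterior: Beta(α+k, β+n−k) = Beta(12.0+17, 11.4+21) = Beta(29.0, 32.4).
Var = αβ/((α+β)²(α+β+1)) = 29.0·32.4/(61.4²·62.4) = 0.00399413; SD = √0.00399413 = 0.0632.

0.0632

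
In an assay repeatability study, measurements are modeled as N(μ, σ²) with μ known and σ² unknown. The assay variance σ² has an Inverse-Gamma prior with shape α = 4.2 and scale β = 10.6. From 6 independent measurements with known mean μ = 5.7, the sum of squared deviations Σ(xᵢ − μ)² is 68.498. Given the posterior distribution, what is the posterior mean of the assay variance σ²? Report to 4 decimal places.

With known mean μ and an Inverse-Gamma(α, β) prior on σ², the Normal likelihood is conjugate: posterior is Inv-Gamma(α + n/2, β + Σ(xᵢ−μ)²/2).
Posterior: Inv-Gamma(4.2 + 6/2, 10.6 + 68.498/2) = Inv-Gamma(7.20, 44.8490).
E[σ²|data] = β/(α−1) = 44.8490/6.20 = 7.2337.

7.2337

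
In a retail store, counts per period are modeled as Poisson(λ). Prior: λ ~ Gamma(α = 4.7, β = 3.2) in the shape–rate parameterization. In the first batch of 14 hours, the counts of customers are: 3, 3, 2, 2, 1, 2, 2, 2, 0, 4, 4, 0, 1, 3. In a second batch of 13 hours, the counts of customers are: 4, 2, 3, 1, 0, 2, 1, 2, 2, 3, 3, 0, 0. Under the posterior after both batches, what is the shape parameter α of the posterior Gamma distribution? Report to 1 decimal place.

56.7

With a Gamma(shape α, rate β) prior, the Poisson likelihood is conjugate: the posterior is Gamma(α + ΣXᵢ, β + n).
Batch 1: sum of counts S = 29 over n = 14 hours.
After batch 1: Gamma(α+S, β+n) = Gamma(4.7+29, 3.2+14) = Gamma(33.7, 17.2).
Batch 2: sum of counts S = 23 over n = 13 hours.
After batch 2: Gamma(α+S, β+n) = Gamma(33.7+23, 17.2+13) = Gamma(56.7, 30.2).
Posterior α = 56.7.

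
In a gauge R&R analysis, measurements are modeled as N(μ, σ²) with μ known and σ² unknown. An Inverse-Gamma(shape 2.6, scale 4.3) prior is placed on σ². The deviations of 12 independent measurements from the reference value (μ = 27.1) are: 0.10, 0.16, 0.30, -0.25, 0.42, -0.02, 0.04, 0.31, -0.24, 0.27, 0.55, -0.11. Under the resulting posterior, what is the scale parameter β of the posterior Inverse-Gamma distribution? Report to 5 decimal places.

4.75385

With known mean μ and an Inverse-Gamma(α, β) prior on σ², the Normal likelihood is conjugate: posterior is Inv-Gamma(α + n/2, β + Σ(xᵢ−μ)²/2).
Σ(xᵢ−μ)² = (0.10)² + (0.16)² + (0.30)² + (-0.25)² + (0.42)² + (-0.02)² + (0.04)² + (0.31)² + (-0.24)² + (0.27)² + (0.55)² + (-0.11)² = 0.9077.
Posterior: Inv-Gamma(2.6 + 12/2, 4.3 + 0.9077/2) = Inv-Gamma(8.60, 4.75385).
Posterior β = 4.75385.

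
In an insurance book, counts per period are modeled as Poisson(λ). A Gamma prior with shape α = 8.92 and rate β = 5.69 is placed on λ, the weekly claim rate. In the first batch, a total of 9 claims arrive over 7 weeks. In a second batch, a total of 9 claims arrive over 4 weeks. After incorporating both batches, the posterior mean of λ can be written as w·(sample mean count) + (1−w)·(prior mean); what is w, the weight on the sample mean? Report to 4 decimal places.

0.6591

With a Gamma(shape α, rate β) prior, the Poisson likelihood is conjugate: the posterior is Gamma(α + ΣXᵢ, β + n).
Total number of weeks: n = 7 + 4 = 11.
Posterior mean = (α₀+S)/(β₀+n) = [n/(β₀+n)]·(S/n) + [β₀/(β₀+n)]·(α₀/β₀), so only n and β₀ enter the weight.
Weight on data w = n/(β₀+n) = 11/(5.69+11) = 11/16.69 = 0.6591.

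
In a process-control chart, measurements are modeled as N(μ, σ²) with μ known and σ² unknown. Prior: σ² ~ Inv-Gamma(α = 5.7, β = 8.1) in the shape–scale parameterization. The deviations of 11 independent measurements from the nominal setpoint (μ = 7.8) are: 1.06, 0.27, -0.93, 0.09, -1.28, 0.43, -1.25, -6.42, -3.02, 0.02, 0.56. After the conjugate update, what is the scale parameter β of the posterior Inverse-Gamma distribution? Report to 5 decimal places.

With known mean μ and an Inverse-Gamma(α, β) prior on σ², the Normal likelihood is conjugate: posterior is Inv-Gamma(α + n/2, β + Σ(xᵢ−μ)²/2).
Σ(xᵢ−μ)² = (1.06)² + (0.27)² + (-0.93)² + (0.09)² + (-1.28)² + (0.43)² + (-1.25)² + (-6.42)² + (-3.02)² + (0.02)² + (0.56)² = 56.1061.
Posterior: Inv-Gamma(5.7 + 11/2, 8.1 + 56.1061/2) = Inv-Gamma(11.20, 36.15305).
Posterior β = 36.15305.

36.15305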